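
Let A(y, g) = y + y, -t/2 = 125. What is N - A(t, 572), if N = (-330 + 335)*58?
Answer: 790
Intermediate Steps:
t = -250 (t = -2*125 = -250)
N = 290 (N = 5*58 = 290)
A(y, g) = 2*y
N - A(t, 572) = 290 - 2*(-250) = 290 - 1*(-500) = 290 + 500 = 790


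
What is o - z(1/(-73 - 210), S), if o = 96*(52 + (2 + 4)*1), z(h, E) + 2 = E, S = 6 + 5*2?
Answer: 5554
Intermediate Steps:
S = 16 (S = 6 + 10 = 16)
z(h, E) = -2 + E
o = 5568 (o = 96*(52 + 6*1) = 96*(52 + 6) = 96*58 = 5568)
o - z(1/(-73 - 210), S) = 5568 - (-2 + 16) = 5568 - 1*14 = 5568 - 14 = 5554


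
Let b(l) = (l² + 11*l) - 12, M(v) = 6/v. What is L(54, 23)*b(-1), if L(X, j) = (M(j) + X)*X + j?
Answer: -1494262/23 ≈ -64968.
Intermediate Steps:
L(X, j) = j + X*(X + 6/j) (L(X, j) = (6/j + X)*X + j = (X + 6/j)*X + j = X*(X + 6/j) + j = j + X*(X + 6/j))
b(l) = -12 + l² + 11*l
L(54, 23)*b(-1) = (23 + 54² + 6*54/23)*(-12 + (-1)² + 11*(-1)) = (23 + 2916 + 6*54*(1/23))*(-12 + 1 - 11) = (23 + 2916 + 324/23)*(-22) = (67921/23)*(-22) = -1494262/23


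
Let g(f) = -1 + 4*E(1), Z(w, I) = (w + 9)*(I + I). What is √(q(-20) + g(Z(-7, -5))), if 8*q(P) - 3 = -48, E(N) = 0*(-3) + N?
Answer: I*√42/4 ≈ 1.6202*I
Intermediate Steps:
Z(w, I) = 2*I*(9 + w) (Z(w, I) = (9 + w)*(2*I) = 2*I*(9 + w))
E(N) = N (E(N) = 0 + N = N)
q(P) = -45/8 (q(P) = 3/8 + (⅛)*(-48) = 3/8 - 6 = -45/8)
g(f) = 3 (g(f) = -1 + 4*1 = -1 + 4 = 3)
√(q(-20) + g(Z(-7, -5))) = √(-45/8 + 3) = √(-21/8) = I*√42/4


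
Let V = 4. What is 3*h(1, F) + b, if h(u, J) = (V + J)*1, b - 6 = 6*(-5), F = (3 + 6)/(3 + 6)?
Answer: -9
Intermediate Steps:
F = 1 (F = 9/9 = 9*(⅑) = 1)
b = -24 (b = 6 + 6*(-5) = 6 - 30 = -24)
h(u, J) = 4 + J (h(u, J) = (4 + J)*1 = 4 + J)
3*h(1, F) + b = 3*(4 + 1) - 24 = 3*5 - 24 = 15 - 24 = -9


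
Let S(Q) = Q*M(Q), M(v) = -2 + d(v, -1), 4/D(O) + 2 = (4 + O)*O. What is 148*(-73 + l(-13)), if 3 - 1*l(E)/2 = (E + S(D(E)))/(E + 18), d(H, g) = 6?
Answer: -5263916/575 ≈ -9154.6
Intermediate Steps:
D(O) = 4/(-2 + O*(4 + O)) (D(O) = 4/(-2 + (4 + O)*O) = 4/(-2 + O*(4 + O)))
M(v) = 4 (M(v) = -2 + 6 = 4)
S(Q) = 4*Q (S(Q) = Q*4 = 4*Q)
l(E) = 6 - 2*(E + 16/(-2 + E**2 + 4*E))/(18 + E) (l(E) = 6 - 2*(E + 4*(4/(-2 + E**2 + 4*E)))/(E + 18) = 6 - 2*(E + 16/(-2 + E**2 + 4*E))/(18 + E))
148*(-73 + l(-13)) = 148*(-73 + 4*(-8 + (27 - 13)*(-2 + (-13)**2 + 4*(-13)))/((18 - 13)*(-2 + (-13)**2 + 4*(-13)))) = 148*(-73 + 4*(-8 + 14*(-2 + 169 - 52))/(5*(-2 + 169 - 52))) = 148*(-73 + 4*(1/5)*(-8 + 14*115)/115) = 148*(-73 + 4*(1/5)*(1/115)*(-8 + 1610)) = 148*(-73 + 4*(1/5)*(1/115)*1602) = 148*(-73 + 6408/575) = 148*(-35567/575) = -5263916/575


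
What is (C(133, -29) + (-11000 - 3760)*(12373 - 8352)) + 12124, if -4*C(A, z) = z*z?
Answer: -237352185/4 ≈ -5.9338e+7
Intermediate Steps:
C(A, z) = -z**2/4 (C(A, z) = -z*z/4 = -z**2/4)
(C(133, -29) + (-11000 - 3760)*(12373 - 8352)) + 12124 = (-1/4*(-29)**2 + (-11000 - 3760)*(12373 - 8352)) + 12124 = (-1/4*841 - 14760*4021) + 12124 = (-841/4 - 59349960) + 12124 = -237400681/4 + 12124 = -237352185/4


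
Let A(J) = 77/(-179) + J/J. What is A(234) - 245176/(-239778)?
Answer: 34171930/21460131 ≈ 1.5923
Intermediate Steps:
A(J) = 102/179 (A(J) = 77*(-1/179) + 1 = -77/179 + 1 = 102/179)
A(234) - 245176/(-239778) = 102/179 - 245176/(-239778) = 102/179 - 245176*(-1/239778) = 102/179 + 122588/119889 = 34171930/21460131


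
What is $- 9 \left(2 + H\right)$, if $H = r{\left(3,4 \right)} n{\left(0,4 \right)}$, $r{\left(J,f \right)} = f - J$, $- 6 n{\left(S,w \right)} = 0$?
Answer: $-18$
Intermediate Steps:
$n{\left(S,w \right)} = 0$ ($n{\left(S,w \right)} = \left(- \frac{1}{6}\right) 0 = 0$)
$H = 0$ ($H = \left(4 - 3\right) 0 = 1 \cdot 0 = 0$)
$- 9 \left(2 + H\right) = - 9 \left(2 + 0\right) = \left(-9\right) 2 = -18$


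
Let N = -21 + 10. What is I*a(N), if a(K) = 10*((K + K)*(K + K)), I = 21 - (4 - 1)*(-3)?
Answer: 145200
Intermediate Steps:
I = 30 (I = 21 - 3*(-3) = 21 - 1*(-9) = 21 + 9 = 30)
N = -11
a(K) = 40*K**2 (a(K) = 10*((2*K)*(2*K)) = 10*(4*K**2) = 40*K**2)
I*a(N) = 30*(40*(-11)**2) = 30*(40*121) = 30*4840 = 145200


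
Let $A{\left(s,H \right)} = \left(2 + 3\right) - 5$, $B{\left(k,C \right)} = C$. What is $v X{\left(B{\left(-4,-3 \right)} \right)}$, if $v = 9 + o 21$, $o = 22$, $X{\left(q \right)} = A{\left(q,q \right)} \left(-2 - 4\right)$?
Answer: $0$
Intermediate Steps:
$A{\left(s,H \right)} = 0$ ($A{\left(s,H \right)} = 5 - 5 = 0$)
$X{\left(q \right)} = 0$ ($X{\left(q \right)} = 0 \left(-2 - 4\right) = 0 \left(-6\right) = 0$)
$v = 471$ ($v = 9 + 22 \cdot 21 = 9 + 462 = 471$)
$v X{\left(B{\left(-4,-3 \right)} \right)} = 471 \cdot 0 = 0$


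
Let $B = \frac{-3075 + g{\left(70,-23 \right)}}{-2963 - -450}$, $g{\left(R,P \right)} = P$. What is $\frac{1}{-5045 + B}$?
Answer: $- \frac{2513}{12674987} \approx -0.00019826$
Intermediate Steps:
$B = \frac{3098}{2513}$ ($B = \frac{-3075 - 23}{-2963 - -450} = - \frac{3098}{-2963 + \left(-903 + 1353\right)} = - \frac{3098}{-2963 + 450} = - \frac{3098}{-2513} = \left(-3098\right) \left(- \frac{1}{2513}\right) = \frac{3098}{2513} \approx 1.2328$)
$\frac{1}{-5045 + B} = \frac{1}{-5045 + \frac{3098}{2513}} = \frac{1}{- \frac{12674987}{2513}} = - \frac{2513}{12674987}$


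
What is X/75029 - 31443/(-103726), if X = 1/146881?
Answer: 49501768475419/163299317347082 ≈ 0.30313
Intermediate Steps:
X = 1/146881 ≈ 6.8082e-6
X/75029 - 31443/(-103726) = (1/146881)/75029 - 31443/(-103726) = (1/146881)*(1/75029) - 31443*(-1/103726) = 1/11020334549 + 31443/103726 = 49501768475419/163299317347082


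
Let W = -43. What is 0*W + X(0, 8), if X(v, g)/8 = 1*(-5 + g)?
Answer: 24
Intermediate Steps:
X(v, g) = -40 + 8*g (X(v, g) = 8*(1*(-5 + g)) = 8*(-5 + g) = -40 + 8*g)
0*W + X(0, 8) = 0*(-43) + (-40 + 8*8) = 0 + (-40 + 64) = 0 + 24 = 24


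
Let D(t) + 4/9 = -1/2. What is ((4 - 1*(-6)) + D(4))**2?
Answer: 26569/324 ≈ 82.003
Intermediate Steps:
D(t) = -17/18 (D(t) = -4/9 - 1/2 = -17/18)
((4 - 1*(-6)) + D(4))**2 = ((4 - 1*(-6)) - 17/18)**2 = ((4 + 6) - 17/18)**2 = (10 - 17/18)**2 = (163/18)**2 = 26569/324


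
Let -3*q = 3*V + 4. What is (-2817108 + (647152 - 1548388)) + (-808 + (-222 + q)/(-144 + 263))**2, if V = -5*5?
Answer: -27565055/9 ≈ -3.0628e+6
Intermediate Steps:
V = -25
q = 71/3 (q = -(3*(-25) + 4)/3 = -(-75 + 4)/3 = -1/3*(-71) = 71/3 ≈ 23.667)
(-2817108 + (647152 - 1548388)) + (-808 + (-222 + q)/(-144 + 263))**2 = (-2817108 + (647152 - 1548388)) + (-808 + (-222 + 71/3)/(-144 + 263))**2 = (-2817108 - 901236) + (-808 - 595/3/119)**2 = -3718344 + (-808 - 595/3*1/119)**2 = -3718344 + (-808 - 5/3)**2 = -3718344 + (-2429/3)**2 = -3718344 + 5900041/9 = -27565055/9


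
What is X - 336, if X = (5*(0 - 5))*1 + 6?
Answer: -355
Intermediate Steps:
X = -19 (X = (5*(-5))*1 + 6 = -25*1 + 6 = -25 + 6 = -19)
X - 336 = -19 - 336 = -355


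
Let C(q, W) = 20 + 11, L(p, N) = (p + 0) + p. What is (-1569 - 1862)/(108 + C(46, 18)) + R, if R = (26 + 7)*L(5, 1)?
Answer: 42439/139 ≈ 305.32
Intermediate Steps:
L(p, N) = 2*p (L(p, N) = p + p = 2*p)
C(q, W) = 31
R = 330 (R = (26 + 7)*(2*5) = 33*10 = 330)
(-1569 - 1862)/(108 + C(46, 18)) + R = (-1569 - 1862)/(108 + 31) + 330 = -3431/139 + 330 = 42439/139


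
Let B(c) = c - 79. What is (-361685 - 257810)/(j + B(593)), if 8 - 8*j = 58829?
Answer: 4955960/54709 ≈ 90.588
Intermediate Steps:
B(c) = -79 + c
j = -58821/8 (j = 1 - ⅛*58829 = 1 - 58829/8 = -58821/8 ≈ -7352.6)
(-361685 - 257810)/(j + B(593)) = (-361685 - 257810)/(-58821/8 + (-79 + 593)) = -619495/(-58821/8 + 514) = -619495/(-54709/8) = -619495*(-8/54709) = 4955960/54709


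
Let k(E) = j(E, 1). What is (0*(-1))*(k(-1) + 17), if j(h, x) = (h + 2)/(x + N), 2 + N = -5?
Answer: 0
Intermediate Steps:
N = -7 (N = -2 - 5 = -7)
j(h, x) = (2 + h)/(-7 + x) (j(h, x) = (h + 2)/(x - 7) = (2 + h)/(-7 + x))
k(E) = -⅓ - E/6 (k(E) = (2 + E)/(-7 + 1) = (2 + E)/(-6) = -(2 + E)/6 = -⅓ - E/6)
(0*(-1))*(k(-1) + 17) = (0*(-1))*((-⅓ - ⅙*(-1)) + 17) = 0*((-⅓ + ⅙) + 17) = 0*(-⅙ + 17) = 0*(101/6) = 0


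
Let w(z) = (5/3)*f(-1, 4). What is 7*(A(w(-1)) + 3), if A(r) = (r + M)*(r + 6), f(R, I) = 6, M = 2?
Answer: 1365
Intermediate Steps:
w(z) = 10 (w(z) = (5/3)*6 = 10)
A(r) = (2 + r)*(6 + r) (A(r) = (r + 2)*(r + 6) = (2 + r)*(6 + r))
7*(A(w(-1)) + 3) = 7*((12 + 10² + 8*10) + 3) = 7*((12 + 100 + 80) + 3) = 7*(192 + 3) = 7*195 = 1365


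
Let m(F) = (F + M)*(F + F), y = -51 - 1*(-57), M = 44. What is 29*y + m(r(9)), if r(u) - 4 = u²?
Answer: 22104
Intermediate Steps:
y = 6 (y = -51 + 57 = 6)
r(u) = 4 + u²
m(F) = 2*F*(44 + F) (m(F) = (F + 44)*(F + F) = (44 + F)*(2*F) = 2*F*(44 + F))
29*y + m(r(9)) = 29*6 + 2*(4 + 9²)*(44 + (4 + 9²)) = 174 + 2*(4 + 81)*(44 + (4 + 81)) = 174 + 2*85*(44 + 85) = 174 + 2*85*129 = 174 + 21930 = 22104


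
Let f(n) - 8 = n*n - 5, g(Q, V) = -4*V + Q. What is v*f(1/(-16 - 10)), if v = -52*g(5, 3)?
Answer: 14203/13 ≈ 1092.5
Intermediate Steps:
g(Q, V) = Q - 4*V
v = 364 (v = -52*(5 - 4*3) = -52*(5 - 12) = -52*(-7) = 364)
f(n) = 3 + n² (f(n) = 8 + (n*n - 5) = 8 + (n² - 5) = 8 + (-5 + n²) = 3 + n²)
v*f(1/(-16 - 10)) = 364*(3 + (1/(-16 - 10))²) = 364*(3 + (1/(-26))²) = 364*(3 + (-1/26)²) = 364*(3 + 1/676) = 364*(2029/676) = 14203/13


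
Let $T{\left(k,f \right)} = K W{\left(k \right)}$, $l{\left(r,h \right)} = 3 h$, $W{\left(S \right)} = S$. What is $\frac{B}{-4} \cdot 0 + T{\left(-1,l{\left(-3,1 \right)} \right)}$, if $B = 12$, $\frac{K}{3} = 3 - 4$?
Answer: $3$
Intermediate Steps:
$K = -3$ ($K = 3 \left(3 - 4\right) = 3 \left(-1\right) = -3$)
$T{\left(k,f \right)} = - 3 k$
$\frac{B}{-4} \cdot 0 + T{\left(-1,l{\left(-3,1 \right)} \right)} = \frac{12}{-4} \cdot 0 - -3 = 12 \left(- \frac{1}{4}\right) 0 + 3 = \left(-3\right) 0 + 3 = 0 + 3 = 3$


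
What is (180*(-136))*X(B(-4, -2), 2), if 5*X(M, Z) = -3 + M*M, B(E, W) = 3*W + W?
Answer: -298656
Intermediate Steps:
B(E, W) = 4*W
X(M, Z) = -⅗ + M²/5 (X(M, Z) = (-3 + M*M)/5 = (-3 + M²)/5 = -⅗ + M²/5)
(180*(-136))*X(B(-4, -2), 2) = (180*(-136))*(-⅗ + (4*(-2))²/5) = -24480*(-⅗ + (⅕)*(-8)²) = -24480*(-⅗ + (⅕)*64) = -24480*(-⅗ + 64/5) = -24480*61/5 = -298656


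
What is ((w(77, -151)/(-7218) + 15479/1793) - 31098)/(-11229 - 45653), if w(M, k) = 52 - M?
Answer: 402354625405/736159676868 ≈ 0.54656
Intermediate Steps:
((w(77, -151)/(-7218) + 15479/1793) - 31098)/(-11229 - 45653) = (((52 - 1*77)/(-7218) + 15479/1793) - 31098)/(-11229 - 45653) = (((52 - 77)*(-1/7218) + 15479*(1/1793)) - 31098)/(-56882) = ((-25*(-1/7218) + 15479/1793) - 31098)*(-1/56882) = ((25/7218 + 15479/1793) - 31098)*(-1/56882) = (111772247/12941874 - 31098)*(-1/56882) = -402354625405/12941874*(-1/56882) = 402354625405/736159676868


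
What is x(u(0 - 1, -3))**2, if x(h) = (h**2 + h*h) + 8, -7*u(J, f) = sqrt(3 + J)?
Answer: 156816/2401 ≈ 65.313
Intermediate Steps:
u(J, f) = -sqrt(3 + J)/7
x(h) = 8 + 2*h**2 (x(h) = (h**2 + h**2) + 8 = 2*h**2 + 8 = 8 + 2*h**2)
x(u(0 - 1, -3))**2 = (8 + 2*(-sqrt(3 + (0 - 1))/7)**2)**2 = (8 + 2*(-sqrt(3 - 1)/7)**2)**2 = (8 + 2*(-sqrt(2)/7)**2)**2 = (8 + 2*(2/49))**2 = (8 + 4/49)**2 = (396/49)**2 = 156816/2401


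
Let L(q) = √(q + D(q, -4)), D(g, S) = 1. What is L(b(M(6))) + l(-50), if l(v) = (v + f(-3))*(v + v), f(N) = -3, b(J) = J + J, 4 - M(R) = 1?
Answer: 5300 + √7 ≈ 5302.6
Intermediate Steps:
M(R) = 3 (M(R) = 4 - 1*1 = 4 - 1 = 3)
b(J) = 2*J
l(v) = 2*v*(-3 + v) (l(v) = (v - 3)*(v + v) = (-3 + v)*(2*v) = 2*v*(-3 + v))
L(q) = √(1 + q) (L(q) = √(q + 1) = √(1 + q))
L(b(M(6))) + l(-50) = √(1 + 2*3) + 2*(-50)*(-3 - 50) = √(1 + 6) + 2*(-50)*(-53) = √7 + 5300 = 5300 + √7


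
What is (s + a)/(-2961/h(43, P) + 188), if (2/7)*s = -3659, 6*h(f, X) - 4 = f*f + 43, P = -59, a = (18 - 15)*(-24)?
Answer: -4069606/56447 ≈ -72.096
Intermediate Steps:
a = -72 (a = 3*(-24) = -72)
h(f, X) = 47/6 + f²/6 (h(f, X) = ⅔ + (f*f + 43)/6 = ⅔ + (f² + 43)/6 = ⅔ + (43 + f²)/6 = ⅔ + (43/6 + f²/6) = 47/6 + f²/6)
s = -25613/2 (s = (7/2)*(-3659) = -25613/2 ≈ -12807.)
(s + a)/(-2961/h(43, P) + 188) = (-25613/2 - 72)/(-2961/(47/6 + (⅙)*43²) + 188) = -25757/(2*(-2961/(47/6 + (⅙)*1849) + 188)) = -25757/(2*(-2961/(47/6 + 1849/6) + 188)) = -25757/(2*(-2961/316 + 188)) = -25757/(2*56447/316) = -25757/2*316/56447 = -4069606/56447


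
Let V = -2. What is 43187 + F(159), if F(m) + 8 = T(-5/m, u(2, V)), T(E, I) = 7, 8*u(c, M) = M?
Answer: 43186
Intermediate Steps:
u(c, M) = M/8
F(m) = -1 (F(m) = -8 + 7 = -1)
43187 + F(159) = 43187 - 1 = 43186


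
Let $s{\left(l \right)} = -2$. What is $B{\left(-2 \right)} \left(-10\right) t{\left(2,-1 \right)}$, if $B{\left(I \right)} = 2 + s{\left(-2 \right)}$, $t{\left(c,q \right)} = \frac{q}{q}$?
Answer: $0$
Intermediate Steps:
$t{\left(c,q \right)} = 1$
$B{\left(I \right)} = 0$ ($B{\left(I \right)} = 2 - 2 = 0$)
$B{\left(-2 \right)} \left(-10\right) t{\left(2,-1 \right)} = 0 \left(-10\right) 1 = 0 \cdot 1 = 0$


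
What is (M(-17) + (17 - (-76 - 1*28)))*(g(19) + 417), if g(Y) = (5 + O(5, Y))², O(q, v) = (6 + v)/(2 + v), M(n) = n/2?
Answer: 5019925/98 ≈ 51224.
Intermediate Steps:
M(n) = n/2 (M(n) = n*(½) = n/2)
O(q, v) = (6 + v)/(2 + v)
g(Y) = (5 + (6 + Y)/(2 + Y))²
(M(-17) + (17 - (-76 - 1*28)))*(g(19) + 417) = ((½)*(-17) + (17 - (-76 - 1*28)))*(4*(8 + 3*19)²/(2 + 19)² + 417) = (-17/2 + (17 - (-76 - 28)))*(4*(8 + 57)²/21² + 417) = (-17/2 + (17 - 1*(-104)))*(4*(1/441)*65² + 417) = (-17/2 + (17 + 104))*(4*(1/441)*4225 + 417) = (-17/2 + 121)*(16900/441 + 417) = (225/2)*(200797/441) = 5019925/98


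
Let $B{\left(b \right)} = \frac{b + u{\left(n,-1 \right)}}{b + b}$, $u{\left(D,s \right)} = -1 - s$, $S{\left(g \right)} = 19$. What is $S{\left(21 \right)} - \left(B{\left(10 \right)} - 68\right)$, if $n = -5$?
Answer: $\frac{173}{2} \approx 86.5$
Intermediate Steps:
$B{\left(b \right)} = \frac{1}{2}$ ($B{\left(b \right)} = \frac{b - 0}{b + b} = \frac{b + \left(-1 + 1\right)}{2 b} = \left(b + 0\right) \frac{1}{2 b} = b \frac{1}{2 b} = \frac{1}{2}$)
$S{\left(21 \right)} - \left(B{\left(10 \right)} - 68\right) = 19 - \left(\frac{1}{2} - 68\right) = 19 - - \frac{135}{2} = 19 + \frac{135}{2} = \frac{173}{2}$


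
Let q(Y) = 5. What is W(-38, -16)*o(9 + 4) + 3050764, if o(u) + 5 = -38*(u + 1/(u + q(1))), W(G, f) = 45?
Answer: 3028214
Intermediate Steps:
o(u) = -5 - 38*u - 38/(5 + u) (o(u) = -5 - 38*(u + 1/(u + 5)) = -5 - 38*(u + 1/(5 + u)) = -5 + (-38*u - 38/(5 + u)) = -5 - 38*u - 38/(5 + u))
W(-38, -16)*o(9 + 4) + 3050764 = 45*((-63 - 195*(9 + 4) - 38*(9 + 4)**2)/(5 + (9 + 4))) + 3050764 = 45*((-63 - 195*13 - 38*13**2)/(5 + 13)) + 3050764 = 45*((-63 - 2535 - 38*169)/18) + 3050764 = 45*((-63 - 2535 - 6422)/18) + 3050764 = 45*((1/18)*(-9020)) + 3050764 = 45*(-4510/9) + 3050764 = -22550 + 3050764 = 3028214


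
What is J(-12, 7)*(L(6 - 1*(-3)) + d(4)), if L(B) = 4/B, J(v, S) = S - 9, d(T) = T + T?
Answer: -152/9 ≈ -16.889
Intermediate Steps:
d(T) = 2*T
J(v, S) = -9 + S
J(-12, 7)*(L(6 - 1*(-3)) + d(4)) = (-9 + 7)*(4/(6 - 1*(-3)) + 2*4) = -2*(4/(6 + 3) + 8) = -2*(4/9 + 8) = -2*76/9 = -152/9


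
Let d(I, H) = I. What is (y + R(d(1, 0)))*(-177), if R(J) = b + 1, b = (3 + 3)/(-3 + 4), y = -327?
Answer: 56640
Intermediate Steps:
b = 6 (b = 6/1 = 6*1 = 6)
R(J) = 7 (R(J) = 6 + 1 = 7)
(y + R(d(1, 0)))*(-177) = (-327 + 7)*(-177) = -320*(-177) = 56640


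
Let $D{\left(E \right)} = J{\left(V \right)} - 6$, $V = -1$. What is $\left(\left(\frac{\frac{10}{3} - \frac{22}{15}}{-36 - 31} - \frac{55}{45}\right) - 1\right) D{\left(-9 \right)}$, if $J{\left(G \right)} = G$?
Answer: $\frac{47488}{3015} \approx 15.751$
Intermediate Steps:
$D{\left(E \right)} = -7$ ($D{\left(E \right)} = -1 - 6 = -7$)
$\left(\left(\frac{\frac{10}{3} - \frac{22}{15}}{-36 - 31} - \frac{55}{45}\right) - 1\right) D{\left(-9 \right)} = \left(\left(\frac{\frac{10}{3} - \frac{22}{15}}{-36 - 31} - \frac{55}{45}\right) - 1\right) \left(-7\right) = \left(\left(\frac{10 \cdot \frac{1}{3} - \frac{22}{15}}{-67} - \frac{11}{9}\right) + \left(-25 + 24\right)\right) \left(-7\right) = \left(\left(\left(\frac{10}{3} - \frac{22}{15}\right) \left(- \frac{1}{67}\right) - \frac{11}{9}\right) - 1\right) \left(-7\right) = \left(\left(\frac{28}{15} \left(- \frac{1}{67}\right) - \frac{11}{9}\right) - 1\right) \left(-7\right) = \left(\left(- \frac{28}{1005} - \frac{11}{9}\right) - 1\right) \left(-7\right) = \left(- \frac{3769}{3015} - 1\right) \left(-7\right) = \left(- \frac{6784}{3015}\right) \left(-7\right) = \frac{47488}{3015}$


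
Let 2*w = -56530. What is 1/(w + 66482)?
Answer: 1/38217 ≈ 2.6166e-5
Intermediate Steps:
w = -28265 (w = (1/2)*(-56530) = -28265)
1/(w + 66482) = 1/(-28265 + 66482) = 1/38217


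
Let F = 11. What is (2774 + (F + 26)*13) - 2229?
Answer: 1026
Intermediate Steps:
(2774 + (F + 26)*13) - 2229 = (2774 + (11 + 26)*13) - 2229 = (2774 + 37*13) - 2229 = (2774 + 481) - 2229 = 3255 - 2229 = 1026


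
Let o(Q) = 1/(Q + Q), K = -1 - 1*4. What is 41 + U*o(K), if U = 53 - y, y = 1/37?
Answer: 1321/37 ≈ 35.703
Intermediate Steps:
K = -5 (K = -1 - 4 = -5)
y = 1/37 ≈ 0.027027
o(Q) = 1/(2*Q)
U = 1960/37 (U = 53 - 1*1/37 = 53 - 1/37 = 1960/37 ≈ 52.973)
41 + U*o(K) = 41 + 1960*((½)/(-5))/37 = 41 + 1960*((½)*(-⅕))/37 = 41 + (1960/37)*(-⅒) = 41 - 196/37 = 1321/37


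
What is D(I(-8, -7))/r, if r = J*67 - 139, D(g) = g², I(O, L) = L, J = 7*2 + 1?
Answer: 49/866 ≈ 0.056582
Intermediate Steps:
J = 15 (J = 14 + 1 = 15)
r = 866 (r = 15*67 - 139 = 1005 - 139 = 866)
D(I(-8, -7))/r = (-7)²/866 = 49*(1/866) = 49/866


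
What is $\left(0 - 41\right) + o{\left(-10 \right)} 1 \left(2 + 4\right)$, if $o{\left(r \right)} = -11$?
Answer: $-107$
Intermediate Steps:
$\left(0 - 41\right) + o{\left(-10 \right)} 1 \left(2 + 4\right) = \left(0 - 41\right) - 11 \cdot 1 \left(2 + 4\right) = -41 - 11 \cdot 1 \cdot 6 = -41 - 66 = -107$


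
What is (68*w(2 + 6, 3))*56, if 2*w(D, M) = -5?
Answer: -9520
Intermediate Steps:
w(D, M) = -5/2 (w(D, M) = (½)*(-5) = -5/2)
(68*w(2 + 6, 3))*56 = (68*(-5/2))*56 = -170*56 = -9520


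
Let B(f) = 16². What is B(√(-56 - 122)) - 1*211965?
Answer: -211709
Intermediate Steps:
B(f) = 256
B(√(-56 - 122)) - 1*211965 = 256 - 1*211965 = 256 - 211965 = -211709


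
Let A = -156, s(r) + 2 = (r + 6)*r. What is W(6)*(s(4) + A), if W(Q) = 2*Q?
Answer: -1416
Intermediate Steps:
s(r) = -2 + r*(6 + r) (s(r) = -2 + (r + 6)*r = -2 + (6 + r)*r = -2 + r*(6 + r))
W(6)*(s(4) + A) = (2*6)*((-2 + 4**2 + 6*4) - 156) = 12*((-2 + 16 + 24) - 156) = 12*(38 - 156) = 12*(-118) = -1416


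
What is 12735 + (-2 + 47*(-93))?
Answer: 8362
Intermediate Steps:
12735 + (-2 + 47*(-93)) = 12735 + (-2 - 4371) = 12735 - 4373 = 8362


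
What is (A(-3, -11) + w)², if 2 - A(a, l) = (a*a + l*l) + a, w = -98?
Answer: 49729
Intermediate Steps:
A(a, l) = 2 - a - a² - l² (A(a, l) = 2 - ((a*a + l*l) + a) = 2 - ((a² + l²) + a) = 2 - (a + a² + l²) = 2 + (-a - a² - l²) = 2 - a - a² - l²)
(A(-3, -11) + w)² = ((2 - 1*(-3) - 1*(-3)² - 1*(-11)²) - 98)² = ((2 + 3 - 1*9 - 1*121) - 98)² = ((2 + 3 - 9 - 121) - 98)² = (-125 - 98)² = (-223)² = 49729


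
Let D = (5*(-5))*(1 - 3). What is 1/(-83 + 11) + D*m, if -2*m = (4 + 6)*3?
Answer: -54001/72 ≈ -750.01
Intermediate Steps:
D = 50 (D = -25*(-2) = 50)
m = -15 (m = -(4 + 6)*3/2 = -5*3 = -½*30 = -15)
1/(-83 + 11) + D*m = 1/(-83 + 11) + 50*(-15) = 1/(-72) - 750 = -1/72 - 750 = -54001/72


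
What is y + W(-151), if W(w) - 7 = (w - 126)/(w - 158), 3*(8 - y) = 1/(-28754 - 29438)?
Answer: 285839207/17981328 ≈ 15.896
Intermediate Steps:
y = 1396609/174576 (y = 8 - 1/(3*(-28754 - 29438)) = 8 - ⅓/(-58192) = 8 - ⅓*(-1/58192) = 8 + 1/174576 = 1396609/174576 ≈ 8.0000)
W(w) = 7 + (-126 + w)/(-158 + w) (W(w) = 7 + (w - 126)/(w - 158) = 7 + (-126 + w)/(-158 + w))
y + W(-151) = 1396609/174576 + 8*(-154 - 151)/(-158 - 151) = 1396609/174576 + 8*(-305)/(-309) = 1396609/174576 + 8*(-1/309)*(-305) = 1396609/174576 + 2440/309 = 285839207/17981328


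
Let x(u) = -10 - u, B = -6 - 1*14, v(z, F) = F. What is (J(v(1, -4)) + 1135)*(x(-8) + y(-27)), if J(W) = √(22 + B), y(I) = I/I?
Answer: -1135 - √2 ≈ -1136.4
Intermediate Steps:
B = -20 (B = -6 - 14 = -20)
y(I) = 1
J(W) = √2 (J(W) = √(22 - 20) = √2)
(J(v(1, -4)) + 1135)*(x(-8) + y(-27)) = (√2 + 1135)*((-10 - 1*(-8)) + 1) = (1135 + √2)*((-10 + 8) + 1) = (1135 + √2)*(-2 + 1) = (1135 + √2)*(-1) = -1135 - √2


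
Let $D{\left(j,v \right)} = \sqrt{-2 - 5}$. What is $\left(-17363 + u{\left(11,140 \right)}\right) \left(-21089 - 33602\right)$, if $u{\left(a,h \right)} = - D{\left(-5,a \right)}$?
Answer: $949599833 + 54691 i \sqrt{7} \approx 9.496 \cdot 10^{8} + 1.447 \cdot 10^{5} i$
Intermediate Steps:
$D{\left(j,v \right)} = i \sqrt{7}$ ($D{\left(j,v \right)} = \sqrt{-7} = i \sqrt{7}$)
$u{\left(a,h \right)} = - i \sqrt{7}$
$\left(-17363 + u{\left(11,140 \right)}\right) \left(-21089 - 33602\right) = \left(-17363 - i \sqrt{7}\right) \left(-21089 - 33602\right) = \left(-17363 - i \sqrt{7}\right) \left(-54691\right) = 949599833 + 54691 i \sqrt{7}$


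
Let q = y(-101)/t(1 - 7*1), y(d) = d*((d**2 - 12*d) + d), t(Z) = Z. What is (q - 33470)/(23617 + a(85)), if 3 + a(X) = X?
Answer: 470846/71097 ≈ 6.6226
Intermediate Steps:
a(X) = -3 + X
y(d) = d*(d**2 - 11*d)
q = 571256/3 (q = ((-101)**2*(-11 - 101))/(1 - 7*1) = (10201*(-112))/(1 - 7) = -1142512/(-6) = -1142512*(-1/6) = 571256/3 ≈ 1.9042e+5)
(q - 33470)/(23617 + a(85)) = (571256/3 - 33470)/(23617 + (-3 + 85)) = 470846/(3*(23617 + 82)) = (470846/3)/23699 = (470846/3)*(1/23699) = 470846/71097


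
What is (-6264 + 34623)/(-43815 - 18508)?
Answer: -28359/62323 ≈ -0.45503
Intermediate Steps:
(-6264 + 34623)/(-43815 - 18508) = 28359/(-62323) = 28359*(-1/62323) = -28359/62323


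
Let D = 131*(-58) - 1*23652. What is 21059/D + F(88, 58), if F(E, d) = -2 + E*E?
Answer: 241916441/31250 ≈ 7741.3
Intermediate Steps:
F(E, d) = -2 + E**2
D = -31250 (D = -7598 - 23652 = -31250)
21059/D + F(88, 58) = 21059/(-31250) + (-2 + 88**2) = 21059*(-1/31250) + (-2 + 7744) = -21059/31250 + 7742 = 241916441/31250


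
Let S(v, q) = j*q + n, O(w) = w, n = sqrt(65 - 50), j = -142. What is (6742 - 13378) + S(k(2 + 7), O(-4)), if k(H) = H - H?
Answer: -6068 + sqrt(15) ≈ -6064.1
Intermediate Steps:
n = sqrt(15) ≈ 3.8730
k(H) = 0
S(v, q) = sqrt(15) - 142*q (S(v, q) = -142*q + sqrt(15) = sqrt(15) - 142*q)
(6742 - 13378) + S(k(2 + 7), O(-4)) = (6742 - 13378) + (sqrt(15) - 142*(-4)) = -6636 + (sqrt(15) + 568) = -6636 + (568 + sqrt(15)) = -6068 + sqrt(15)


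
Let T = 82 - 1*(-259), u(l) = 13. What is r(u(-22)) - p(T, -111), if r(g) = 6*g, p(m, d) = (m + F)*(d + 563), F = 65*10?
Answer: -447854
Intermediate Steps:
F = 650
T = 341 (T = 82 + 259 = 341)
p(m, d) = (563 + d)*(650 + m) (p(m, d) = (m + 650)*(d + 563) = (650 + m)*(563 + d) = (563 + d)*(650 + m))
r(u(-22)) - p(T, -111) = 6*13 - (365950 + 563*341 + 650*(-111) - 111*341) = 78 - (365950 + 191983 - 72150 - 37851) = 78 - 1*447932 = 78 - 447932 = -447854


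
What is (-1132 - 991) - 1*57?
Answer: -2180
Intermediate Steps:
(-1132 - 991) - 1*57 = -2123 - 57 = -2180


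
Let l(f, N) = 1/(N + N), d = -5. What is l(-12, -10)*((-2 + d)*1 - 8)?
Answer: 3/4 ≈ 0.75000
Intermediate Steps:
l(f, N) = 1/(2*N)
l(-12, -10)*((-2 + d)*1 - 8) = ((1/2)/(-10))*((-2 - 5)*1 - 8) = ((1/2)*(-1/10))*(-7*1 - 8) = -(-7 - 8)/20 = -1/20*(-15) = 3/4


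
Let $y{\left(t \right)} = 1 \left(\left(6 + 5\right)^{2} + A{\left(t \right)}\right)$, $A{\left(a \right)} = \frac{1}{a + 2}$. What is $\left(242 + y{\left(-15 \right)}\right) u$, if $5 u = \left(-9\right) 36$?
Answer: $- \frac{1528632}{65} \approx -23517.0$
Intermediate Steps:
$A{\left(a \right)} = \frac{1}{2 + a}$
$u = - \frac{324}{5}$ ($u = \frac{\left(-9\right) 36}{5} = \frac{1}{5} \left(-324\right) = - \frac{324}{5} \approx -64.8$)
$y{\left(t \right)} = 121 + \frac{1}{2 + t}$ ($y{\left(t \right)} = 1 \left(\left(6 + 5\right)^{2} + \frac{1}{2 + t}\right) = 1 \left(11^{2} + \frac{1}{2 + t}\right) = 1 \left(121 + \frac{1}{2 + t}\right) = 121 + \frac{1}{2 + t}$)
$\left(242 + y{\left(-15 \right)}\right) u = \left(242 + \frac{243 + 121 \left(-15\right)}{2 - 15}\right) \left(- \frac{324}{5}\right) = \left(242 + \frac{243 - 1815}{-13}\right) \left(- \frac{324}{5}\right) = \left(242 - - \frac{1572}{13}\right) \left(- \frac{324}{5}\right) = \left(242 + \frac{1572}{13}\right) \left(- \frac{324}{5}\right) = \frac{4718}{13} \left(- \frac{324}{5}\right) = - \frac{1528632}{65}$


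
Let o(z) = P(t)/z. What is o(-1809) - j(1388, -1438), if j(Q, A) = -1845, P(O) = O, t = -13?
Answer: 3337618/1809 ≈ 1845.0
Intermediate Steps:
o(z) = -13/z
o(-1809) - j(1388, -1438) = -13/(-1809) - 1*(-1845) = -13*(-1/1809) + 1845 = 13/1809 + 1845 = 3337618/1809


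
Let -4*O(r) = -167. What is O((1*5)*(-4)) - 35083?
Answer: -140165/4 ≈ -35041.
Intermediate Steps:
O(r) = 167/4 (O(r) = -1/4*(-167) = 167/4)
O((1*5)*(-4)) - 35083 = 167/4 - 35083 = -140165/4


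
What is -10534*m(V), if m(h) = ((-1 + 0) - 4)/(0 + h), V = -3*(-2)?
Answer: 26335/3 ≈ 8778.3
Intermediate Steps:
V = 6
m(h) = -5/h (m(h) = (-1 - 4)/h = -5/h)
-10534*m(V) = -(-52670)/6 = -10534*(-⅚) = 26335/3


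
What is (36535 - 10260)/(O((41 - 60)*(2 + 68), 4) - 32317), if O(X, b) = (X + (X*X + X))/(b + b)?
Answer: 26275/188463 ≈ 0.13942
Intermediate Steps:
O(X, b) = (X² + 2*X)/(2*b) (O(X, b) = (X + (X² + X))/((2*b)) = (X + (X + X²))*(1/(2*b)) = (X² + 2*X)*(1/(2*b)) = (X² + 2*X)/(2*b))
(36535 - 10260)/(O((41 - 60)*(2 + 68), 4) - 32317) = (36535 - 10260)/((½)*((41 - 60)*(2 + 68))*(2 + (41 - 60)*(2 + 68))/4 - 32317) = 26275/((½)*(-19*70)*(¼)*(2 - 19*70) - 32317) = 26275/((½)*(-1330)*(¼)*(2 - 1330) - 32317) = 26275/((½)*(-1330)*(¼)*(-1328) - 32317) = 26275/(220780 - 32317) = 26275/188463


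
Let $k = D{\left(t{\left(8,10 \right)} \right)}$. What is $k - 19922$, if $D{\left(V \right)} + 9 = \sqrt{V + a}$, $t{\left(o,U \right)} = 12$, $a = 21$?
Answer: $-19931 + \sqrt{33} \approx -19925.0$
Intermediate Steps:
$D{\left(V \right)} = -9 + \sqrt{21 + V}$ ($D{\left(V \right)} = -9 + \sqrt{V + 21} = -9 + \sqrt{21 + V}$)
$k = -9 + \sqrt{33}$ ($k = -9 + \sqrt{21 + 12} = -9 + \sqrt{33} \approx -3.2554$)
$k - 19922 = \left(-9 + \sqrt{33}\right) - 19922 = -19931 + \sqrt{33}$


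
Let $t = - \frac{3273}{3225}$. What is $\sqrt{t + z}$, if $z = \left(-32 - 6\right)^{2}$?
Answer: $\frac{\sqrt{66701987}}{215} \approx 37.987$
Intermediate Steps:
$z = 1444$ ($z = \left(-38\right)^{2} = 1444$)
$t = - \frac{1091}{1075}$ ($t = \left(-3273\right) \frac{1}{3225} = - \frac{1091}{1075} \approx -1.0149$)
$\sqrt{t + z} = \sqrt{- \frac{1091}{1075} + 1444} = \sqrt{\frac{1551209}{1075}} = \frac{\sqrt{66701987}}{215}$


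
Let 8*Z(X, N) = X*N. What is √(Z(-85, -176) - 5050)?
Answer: 2*I*√795 ≈ 56.391*I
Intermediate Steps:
Z(X, N) = N*X/8 (Z(X, N) = (X*N)/8 = (N*X)/8 = N*X/8)
√(Z(-85, -176) - 5050) = √((⅛)*(-176)*(-85) - 5050) = √(1870 - 5050) = √(-3180) = 2*I*√795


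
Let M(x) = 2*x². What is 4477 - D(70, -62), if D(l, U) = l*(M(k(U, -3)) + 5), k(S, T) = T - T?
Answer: 4127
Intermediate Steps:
k(S, T) = 0
D(l, U) = 5*l (D(l, U) = l*(2*0² + 5) = l*(2*0 + 5) = l*(0 + 5) = l*5 = 5*l)
4477 - D(70, -62) = 4477 - 5*70 = 4477 - 1*350 = 4477 - 350 = 4127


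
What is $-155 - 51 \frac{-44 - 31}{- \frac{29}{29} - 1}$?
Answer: $- \frac{4135}{2} \approx -2067.5$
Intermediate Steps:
$-155 - 51 \frac{-44 - 31}{- \frac{29}{29} - 1} = -155 - 51 \left(- \frac{75}{\left(-29\right) \frac{1}{29} - 1}\right) = -155 - 51 \left(- \frac{75}{-1 - 1}\right) = -155 - 51 \left(- \frac{75}{-2}\right) = -155 - 51 \left(\left(-75\right) \left(- \frac{1}{2}\right)\right) = -155 - \frac{3825}{2} = - \frac{4135}{2}$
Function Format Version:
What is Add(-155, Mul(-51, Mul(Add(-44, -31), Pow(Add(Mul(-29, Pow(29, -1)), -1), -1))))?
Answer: Rational(-4135, 2) ≈ -2067.5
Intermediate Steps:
Add(-155, Mul(-51, Mul(Add(-44, -31), Pow(Add(Mul(-29, Pow(29, -1)), -1), -1)))) = Add(-155, Mul(-51, Mul(-75, Pow(Add(Mul(-29, Rational(1, 29)), -1), -1)))) = Add(-155, Mul(-51, Mul(-75, Pow(Add(-1, -1), -1)))) = Add(-155, Mul(-51, Mul(-75, Pow(-2, -1)))) = Add(-155, Mul(-51, Mul(-75, Rational(-1, 2)))) = Add(-155, Mul(-51, Rational(75, 2))) = Add(-155, Rational(-3825, 2)) = Rational(-4135, 2)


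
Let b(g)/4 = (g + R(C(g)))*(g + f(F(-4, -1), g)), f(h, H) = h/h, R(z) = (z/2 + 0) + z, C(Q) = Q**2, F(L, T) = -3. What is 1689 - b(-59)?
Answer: 1199389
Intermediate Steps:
R(z) = 3*z/2 (R(z) = (z*(1/2) + 0) + z = (z/2 + 0) + z = z/2 + z = 3*z/2)
f(h, H) = 1
b(g) = 4*(1 + g)*(g + 3*g**2/2) (b(g) = 4*((g + 3*g**2/2)*(g + 1)) = 4*((g + 3*g**2/2)*(1 + g)) = 4*((1 + g)*(g + 3*g**2/2)) = 4*(1 + g)*(g + 3*g**2/2))
1689 - b(-59) = 1689 - 2*(-59)*(2 + 3*(-59)**2 + 5*(-59)) = 1689 - 2*(-59)*(2 + 3*3481 - 295) = 1689 - 2*(-59)*(2 + 10443 - 295) = 1689 - 2*(-59)*10150 = 1689 - 1*(-1197700) = 1689 + 1197700 = 1199389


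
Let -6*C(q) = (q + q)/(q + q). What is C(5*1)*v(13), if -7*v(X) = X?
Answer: 13/42 ≈ 0.30952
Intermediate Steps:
v(X) = -X/7
C(q) = -1/6 (C(q) = -(q + q)/(6*(q + q)) = -2*q/(6*(2*q)) = -2*q*1/(2*q)/6 = -1/6*1 = -1/6)
C(5*1)*v(13) = -(-1)*13/42 = -1/6*(-13/7) = 13/42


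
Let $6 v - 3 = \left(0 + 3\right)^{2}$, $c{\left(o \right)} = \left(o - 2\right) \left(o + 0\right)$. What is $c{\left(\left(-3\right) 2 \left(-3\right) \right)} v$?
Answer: $576$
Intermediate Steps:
$c{\left(o \right)} = o \left(-2 + o\right)$ ($c{\left(o \right)} = \left(-2 + o\right) o = o \left(-2 + o\right)$)
$v = 2$ ($v = \frac{1}{2} + \frac{\left(0 + 3\right)^{2}}{6} = \frac{1}{2} + \frac{3^{2}}{6} = \frac{1}{2} + \frac{1}{6} \cdot 9 = \frac{1}{2} + \frac{3}{2} = 2$)
$c{\left(\left(-3\right) 2 \left(-3\right) \right)} v = \left(-3\right) 2 \left(-3\right) \left(-2 + \left(-3\right) 2 \left(-3\right)\right) 2 = \left(-6\right) \left(-3\right) \left(-2 - -18\right) 2 = 18 \left(-2 + 18\right) 2 = 18 \cdot 16 \cdot 2 = 288 \cdot 2 = 576$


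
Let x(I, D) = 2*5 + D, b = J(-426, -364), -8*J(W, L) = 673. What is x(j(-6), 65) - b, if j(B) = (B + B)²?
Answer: 1273/8 ≈ 159.13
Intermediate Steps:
J(W, L) = -673/8 (J(W, L) = -⅛*673 = -673/8)
j(B) = 4*B² (j(B) = (2*B)² = 4*B²)
b = -673/8 ≈ -84.125
x(I, D) = 10 + D
x(j(-6), 65) - b = (10 + 65) - 1*(-673/8) = 75 + 673/8 = 1273/8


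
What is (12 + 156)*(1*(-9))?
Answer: -1512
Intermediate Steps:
(12 + 156)*(1*(-9)) = 168*(-9) = -1512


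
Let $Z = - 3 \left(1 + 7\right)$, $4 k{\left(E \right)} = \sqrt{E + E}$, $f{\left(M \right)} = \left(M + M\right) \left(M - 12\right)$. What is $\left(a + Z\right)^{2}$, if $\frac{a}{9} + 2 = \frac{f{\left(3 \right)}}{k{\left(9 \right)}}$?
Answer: $211716 + 27216 \sqrt{2} \approx 2.5021 \cdot 10^{5}$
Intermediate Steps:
$f{\left(M \right)} = 2 M \left(-12 + M\right)$
$k{\left(E \right)} = \frac{\sqrt{2} \sqrt{E}}{4}$ ($k{\left(E \right)} = \frac{\sqrt{E + E}}{4} = \frac{\sqrt{2 E}}{4} = \frac{\sqrt{2} \sqrt{E}}{4}$)
$a = -18 - 324 \sqrt{2}$ ($a = -18 + 9 \frac{2 \cdot 3 \left(-12 + 3\right)}{\frac{1}{4} \sqrt{2} \sqrt{9}} = -18 + 9 \frac{2 \cdot 3 \left(-9\right)}{\frac{1}{4} \sqrt{2} \cdot 3} = -18 + 9 \left(- \frac{54}{\frac{3}{4} \sqrt{2}}\right) = -18 + 9 \left(- 54 \frac{2 \sqrt{2}}{3}\right) = -18 + 9 \left(- 36 \sqrt{2}\right) = -18 - 324 \sqrt{2} \approx -476.21$)
$Z = -24$ ($Z = \left(-3\right) 8 = -24$)
$\left(a + Z\right)^{2} = \left(\left(-18 - 324 \sqrt{2}\right) - 24\right)^{2} = \left(-42 - 324 \sqrt{2}\right)^{2}$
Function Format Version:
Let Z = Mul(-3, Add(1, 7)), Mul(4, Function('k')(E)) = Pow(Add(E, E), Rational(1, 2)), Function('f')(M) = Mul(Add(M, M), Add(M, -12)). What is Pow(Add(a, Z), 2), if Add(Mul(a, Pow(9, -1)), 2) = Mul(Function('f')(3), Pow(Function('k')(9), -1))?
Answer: Add(211716, Mul(27216, Pow(2, Rational(1, 2)))) ≈ 2.5021e+5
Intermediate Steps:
Function('f')(M) = Mul(2, M, Add(-12, M)) (Function('f')(M) = Mul(Mul(2, M), Add(-12, M)) = Mul(2, M, Add(-12, M)))
Function('k')(E) = Mul(Rational(1, 4), Pow(2, Rational(1, 2)), Pow(E, Rational(1, 2))) (Function('k')(E) = Mul(Rational(1, 4), Pow(Add(E, E), Rational(1, 2))) = Mul(Rational(1, 4), Pow(Mul(2, E), Rational(1, 2))) = Mul(Rational(1, 4), Mul(Pow(2, Rational(1, 2)), Pow(E, Rational(1, 2)))) = Mul(Rational(1, 4), Pow(2, Rational(1, 2)), Pow(E, Rational(1, 2))))
a = Add(-18, Mul(-324, Pow(2, Rational(1, 2)))) (a = Add(-18, Mul(9, Mul(Mul(2, 3, Add(-12, 3)), Pow(Mul(Rational(1, 4), Pow(2, Rational(1, 2)), Pow(9, Rational(1, 2))), -1)))) = Add(-18, Mul(9, Mul(Mul(2, 3, -9), Pow(Mul(Rational(1, 4), Pow(2, Rational(1, 2)), 3), -1)))) = Add(-18, Mul(9, Mul(-54, Pow(Mul(Rational(3, 4), Pow(2, Rational(1, 2))), -1)))) = Add(-18, Mul(9, Mul(-54, Mul(Rational(2, 3), Pow(2, Rational(1, 2)))))) = Add(-18, Mul(9, Mul(-36, Pow(2, Rational(1, 2))))) = Add(-18, Mul(-324, Pow(2, Rational(1, 2)))) ≈ -476.21)
Z = -24 (Z = Mul(-3, 8) = -24)
Pow(Add(a, Z), 2) = Pow(Add(Add(-18, Mul(-324, Pow(2, Rational(1, 2)))), -24), 2) = Pow(Add(-42, Mul(-324, Pow(2, Rational(1, 2)))), 2)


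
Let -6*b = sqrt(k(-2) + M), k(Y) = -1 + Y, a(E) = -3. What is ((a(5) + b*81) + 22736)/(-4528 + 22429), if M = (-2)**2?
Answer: 45439/35802 ≈ 1.2692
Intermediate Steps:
M = 4
b = -1/6 (b = -sqrt((-1 - 2) + 4)/6 = -sqrt(-3 + 4)/6 = -sqrt(1)/6 = -1/6*1 = -1/6 ≈ -0.16667)
((a(5) + b*81) + 22736)/(-4528 + 22429) = ((-3 - 1/6*81) + 22736)/(-4528 + 22429) = ((-3 - 27/2) + 22736)/17901 = (-33/2 + 22736)*(1/17901) = (45439/2)*(1/17901) = 45439/35802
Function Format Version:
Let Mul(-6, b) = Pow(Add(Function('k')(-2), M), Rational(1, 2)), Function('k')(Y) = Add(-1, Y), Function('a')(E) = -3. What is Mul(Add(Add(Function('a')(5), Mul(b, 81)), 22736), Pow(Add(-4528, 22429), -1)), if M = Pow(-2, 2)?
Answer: Rational(45439, 35802) ≈ 1.2692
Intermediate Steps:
M = 4
b = Rational(-1, 6) (b = Mul(Rational(-1, 6), Pow(Add(Add(-1, -2), 4), Rational(1, 2))) = Mul(Rational(-1, 6), Pow(Add(-3, 4), Rational(1, 2))) = Mul(Rational(-1, 6), Pow(1, Rational(1, 2))) = Mul(Rational(-1, 6), 1) = Rational(-1, 6) ≈ -0.16667)
Mul(Add(Add(Function('a')(5), Mul(b, 81)), 22736), Pow(Add(-4528, 22429), -1)) = Mul(Add(Add(-3, Mul(Rational(-1, 6), 81)), 22736), Pow(Add(-4528, 22429), -1)) = Mul(Add(Add(-3, Rational(-27, 2)), 22736), Pow(17901, -1)) = Mul(Add(Rational(-33, 2), 22736), Rational(1, 17901)) = Mul(Rational(45439, 2), Rational(1, 17901)) = Rational(45439, 35802)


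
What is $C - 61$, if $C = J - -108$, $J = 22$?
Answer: $69$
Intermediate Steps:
$C = 130$ ($C = 22 - -108 = 22 + 108 = 130$)
$C - 61 = 130 - 61 = 69$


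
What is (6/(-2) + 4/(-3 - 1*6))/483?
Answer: -31/4347 ≈ -0.0071314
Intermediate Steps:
(6/(-2) + 4/(-3 - 1*6))/483 = (6*(-1/2) + 4/(-3 - 6))/483 = (-3 + 4/(-9))/483 = (-3 + 4*(-1/9))/483 = (-3 - 4/9)/483 = (1/483)*(-31/9) = -31/4347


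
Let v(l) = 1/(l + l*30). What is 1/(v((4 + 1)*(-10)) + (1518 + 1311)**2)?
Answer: 1550/12405023549 ≈ 1.2495e-7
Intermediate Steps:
v(l) = 1/(31*l) (v(l) = 1/(l + 30*l) = 1/(31*l))
1/(v((4 + 1)*(-10)) + (1518 + 1311)**2) = 1/(1/(31*(((4 + 1)*(-10)))) + (1518 + 1311)**2) = 1/(1/(31*((5*(-10)))) + 2829**2) = 1/((1/31)/(-50) + 8003241) = 1/((1/31)*(-1/50) + 8003241) = 1/(-1/1550 + 8003241) = 1/(12405023549/1550) = 1550/12405023549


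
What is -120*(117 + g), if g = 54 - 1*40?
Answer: -15720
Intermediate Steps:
g = 14 (g = 54 - 40 = 14)
-120*(117 + g) = -120*(117 + 14) = -120*131 = -15720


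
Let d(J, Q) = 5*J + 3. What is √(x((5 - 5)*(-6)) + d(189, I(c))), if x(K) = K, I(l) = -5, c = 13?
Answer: 2*√237 ≈ 30.790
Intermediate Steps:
d(J, Q) = 3 + 5*J
√(x((5 - 5)*(-6)) + d(189, I(c))) = √((5 - 5)*(-6) + (3 + 5*189)) = √(0*(-6) + (3 + 945)) = √(0 + 948) = √948 = 2*√237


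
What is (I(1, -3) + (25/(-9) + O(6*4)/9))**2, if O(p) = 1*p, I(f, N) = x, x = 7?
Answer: 3844/81 ≈ 47.457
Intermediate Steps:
I(f, N) = 7
O(p) = p
(I(1, -3) + (25/(-9) + O(6*4)/9))**2 = (7 + (25/(-9) + (6*4)/9))**2 = (7 + (25*(-1/9) + 24*(1/9)))**2 = (7 + (-25/9 + 8/3))**2 = (7 - 1/9)**2 = (62/9)**2 = 3844/81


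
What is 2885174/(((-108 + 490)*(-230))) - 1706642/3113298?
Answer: -2283088002493/68383590570 ≈ -33.386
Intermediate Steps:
2885174/(((-108 + 490)*(-230))) - 1706642/3113298 = 2885174/((382*(-230))) - 1706642*1/3113298 = 2885174/(-87860) - 853321/1556649 = 2885174*(-1/87860) - 853321/1556649 = -1442587/43930 - 853321/1556649 = -2283088002493/68383590570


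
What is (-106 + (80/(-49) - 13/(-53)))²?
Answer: 77776843225/6744409 ≈ 11532.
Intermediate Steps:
(-106 + (80/(-49) - 13/(-53)))² = (-106 + (80*(-1/49) - 13*(-1/53)))² = (-106 + (-80/49 + 13/53))² = (-106 - 3603/2597)² = (-278885/2597)² = 77776843225/6744409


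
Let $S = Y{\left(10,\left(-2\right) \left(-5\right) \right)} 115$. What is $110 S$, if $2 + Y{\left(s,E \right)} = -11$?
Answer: $-164450$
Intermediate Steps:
$Y{\left(s,E \right)} = -13$ ($Y{\left(s,E \right)} = -2 - 11 = -13$)
$S = -1495$ ($S = \left(-13\right) 115 = -1495$)
$110 S = 110 \left(-1495\right) = -164450$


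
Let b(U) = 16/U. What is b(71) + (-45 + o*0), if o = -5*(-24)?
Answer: -3179/71 ≈ -44.775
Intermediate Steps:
o = 120
b(71) + (-45 + o*0) = 16/71 + (-45 + 120*0) = 16*(1/71) + (-45 + 0) = 16/71 - 45 = -3179/71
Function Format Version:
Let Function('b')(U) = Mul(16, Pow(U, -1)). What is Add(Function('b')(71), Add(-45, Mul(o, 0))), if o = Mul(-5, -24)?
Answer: Rational(-3179, 71) ≈ -44.775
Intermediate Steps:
o = 120
Add(Function('b')(71), Add(-45, Mul(o, 0))) = Add(Mul(16, Pow(71, -1)), Add(-45, Mul(120, 0))) = Add(Mul(16, Rational(1, 71)), Add(-45, 0)) = Add(Rational(16, 71), -45) = Rational(-3179, 71)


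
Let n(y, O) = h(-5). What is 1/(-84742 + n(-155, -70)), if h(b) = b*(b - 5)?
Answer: -1/84692 ≈ -1.1807e-5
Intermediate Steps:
h(b) = b*(-5 + b)
n(y, O) = 50 (n(y, O) = -5*(-5 - 5) = -5*(-10) = 50)
1/(-84742 + n(-155, -70)) = 1/(-84742 + 50) = 1/(-84692) = -1/84692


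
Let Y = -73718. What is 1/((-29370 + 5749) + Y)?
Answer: -1/97339 ≈ -1.0273e-5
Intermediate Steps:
1/((-29370 + 5749) + Y) = 1/((-29370 + 5749) - 73718) = 1/(-23621 - 73718) = 1/(-97339) = -1/97339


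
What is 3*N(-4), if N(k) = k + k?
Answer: -24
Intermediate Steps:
N(k) = 2*k
3*N(-4) = 3*(2*(-4)) = 3*(-8) = -24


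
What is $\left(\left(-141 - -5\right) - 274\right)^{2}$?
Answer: $168100$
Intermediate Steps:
$\left(\left(-141 - -5\right) - 274\right)^{2} = \left(\left(-141 + 5\right) - 274\right)^{2} = \left(-136 - 274\right)^{2} = \left(-410\right)^{2} = 168100$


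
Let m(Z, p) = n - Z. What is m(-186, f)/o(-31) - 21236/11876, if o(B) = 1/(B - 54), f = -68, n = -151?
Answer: -8838084/2969 ≈ -2976.8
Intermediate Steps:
m(Z, p) = -151 - Z
o(B) = 1/(-54 + B)
m(-186, f)/o(-31) - 21236/11876 = (-151 - 1*(-186))/(1/(-54 - 31)) - 21236/11876 = (-151 + 186)/(1/(-85)) - 21236*1/11876 = 35/(-1/85) - 5309/2969 = 35*(-85) - 5309/2969 = -2975 - 5309/2969 = -8838084/2969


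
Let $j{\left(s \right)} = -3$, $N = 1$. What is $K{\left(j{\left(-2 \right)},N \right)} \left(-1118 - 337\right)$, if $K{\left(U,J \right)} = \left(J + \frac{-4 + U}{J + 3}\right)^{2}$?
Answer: $- \frac{13095}{16} \approx -818.44$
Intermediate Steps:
$K{\left(U,J \right)} = \left(J + \frac{-4 + U}{3 + J}\right)^{2}$
$K{\left(j{\left(-2 \right)},N \right)} \left(-1118 - 337\right) = \frac{\left(-4 - 3 + 1^{2} + 3 \cdot 1\right)^{2}}{\left(3 + 1\right)^{2}} \left(-1118 - 337\right) = \frac{\left(-4 - 3 + 1 + 3\right)^{2}}{16} \left(-1455\right) = \frac{\left(-3\right)^{2}}{16} \left(-1455\right) = \frac{1}{16} \cdot 9 \left(-1455\right) = \frac{9}{16} \left(-1455\right) = - \frac{13095}{16}$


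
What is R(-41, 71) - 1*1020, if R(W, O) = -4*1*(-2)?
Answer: -1012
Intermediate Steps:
R(W, O) = 8 (R(W, O) = -4*(-2) = 8)
R(-41, 71) - 1*1020 = 8 - 1*1020 = 8 - 1020 = -1012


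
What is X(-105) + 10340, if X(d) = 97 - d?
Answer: 10542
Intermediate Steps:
X(-105) + 10340 = (97 - 1*(-105)) + 10340 = (97 + 105) + 10340 = 202 + 10340 = 10542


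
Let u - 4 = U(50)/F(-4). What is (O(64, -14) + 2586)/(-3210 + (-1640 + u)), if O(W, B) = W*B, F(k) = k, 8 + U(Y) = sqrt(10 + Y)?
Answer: -32745440/93857329 + 3380*sqrt(15)/93857329 ≈ -0.34875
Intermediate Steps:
U(Y) = -8 + sqrt(10 + Y)
u = 6 - sqrt(15)/2 (u = 4 + (-8 + sqrt(10 + 50))/(-4) = 4 + (-8 + sqrt(60))*(-1/4) = 4 + (-8 + 2*sqrt(15))*(-1/4) = 4 + (2 - sqrt(15)/2) = 6 - sqrt(15)/2 ≈ 4.0635)
O(W, B) = B*W
(O(64, -14) + 2586)/(-3210 + (-1640 + u)) = (-14*64 + 2586)/(-3210 + (-1640 + (6 - sqrt(15)/2))) = (-896 + 2586)/(-3210 + (-1634 - sqrt(15)/2)) = 1690/(-4844 - sqrt(15)/2)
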